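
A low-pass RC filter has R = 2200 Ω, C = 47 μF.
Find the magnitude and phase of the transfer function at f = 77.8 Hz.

Step 1 — Angular frequency: ω = 2π·77.8 = 488.8 rad/s.
Step 2 — Transfer function: H(jω) = 1/(1 + jωRC).
Step 3 — Denominator: 1 + jωRC = 1 + j·488.8·2200·4.7e-05 = 1 + j50.55.
Step 4 — H = 0.0003913 - j0.01978.
Step 5 — Magnitude: |H| = 0.01978 (-34.1 dB); phase: φ = -88.9°.

|H| = 0.01978 (-34.1 dB), φ = -88.9°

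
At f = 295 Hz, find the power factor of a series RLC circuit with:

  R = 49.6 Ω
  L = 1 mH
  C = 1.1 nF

Step 1 — Angular frequency: ω = 2π·f = 2π·295 = 1854 rad/s.
Step 2 — Component impedances:
  R: Z = R = 49.6 Ω
  L: Z = jωL = j·1854·0.001 = 0 + j1.854 Ω
  C: Z = 1/(jωC) = -j/(ω·C) = 0 - j4.905e+05 Ω
Step 3 — Series combination: Z_total = R + L + C = 49.6 - j4.905e+05 Ω = 4.905e+05∠-90.0° Ω.
Step 4 — Power factor: PF = cos(φ) = Re(Z)/|Z| = 49.6/4.905e+05 = 0.0001011.
Step 5 — Type: Im(Z) = -4.905e+05 ⇒ leading (phase φ = -90.0°).

PF = 0.0001011 (leading, φ = -90.0°)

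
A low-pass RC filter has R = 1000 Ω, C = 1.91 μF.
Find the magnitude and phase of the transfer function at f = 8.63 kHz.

Step 1 — Angular frequency: ω = 2π·8630 = 5.422e+04 rad/s.
Step 2 — Transfer function: H(jω) = 1/(1 + jωRC).
Step 3 — Denominator: 1 + jωRC = 1 + j·5.422e+04·1000·1.91e-06 = 1 + j103.6.
Step 4 — H = 9.322e-05 - j0.009655.
Step 5 — Magnitude: |H| = 0.009655 (-40.3 dB); phase: φ = -89.4°.

|H| = 0.009655 (-40.3 dB), φ = -89.4°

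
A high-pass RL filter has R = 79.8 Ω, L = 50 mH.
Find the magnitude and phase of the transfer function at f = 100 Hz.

Step 1 — Angular frequency: ω = 2π·100 = 628.3 rad/s.
Step 2 — Transfer function: H(jω) = jωL/(R + jωL).
Step 3 — Numerator jωL = j·31.42; denominator R + jωL = 79.8 + j31.42.
Step 4 — H = 0.1342 + j0.3409.
Step 5 — Magnitude: |H| = 0.3663 (-8.7 dB); phase: φ = 68.5°.

|H| = 0.3663 (-8.7 dB), φ = 68.5°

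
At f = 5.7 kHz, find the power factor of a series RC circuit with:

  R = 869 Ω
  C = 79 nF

Step 1 — Angular frequency: ω = 2π·f = 2π·5700 = 3.581e+04 rad/s.
Step 2 — Component impedances:
  R: Z = R = 869 Ω
  C: Z = 1/(jωC) = -j/(ω·C) = 0 - j353.4 Ω
Step 3 — Series combination: Z_total = R + C = 869 - j353.4 Ω = 938.1∠-22.1° Ω.
Step 4 — Power factor: PF = cos(φ) = Re(Z)/|Z| = 869/938.1 = 0.9263.
Step 5 — Type: Im(Z) = -353.4 ⇒ leading (phase φ = -22.1°).

PF = 0.9263 (leading, φ = -22.1°)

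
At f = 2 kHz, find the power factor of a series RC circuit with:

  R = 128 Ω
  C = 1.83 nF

Step 1 — Angular frequency: ω = 2π·f = 2π·2000 = 1.257e+04 rad/s.
Step 2 — Component impedances:
  R: Z = R = 128 Ω
  C: Z = 1/(jωC) = -j/(ω·C) = 0 - j4.348e+04 Ω
Step 3 — Series combination: Z_total = R + C = 128 - j4.348e+04 Ω = 4.349e+04∠-89.8° Ω.
Step 4 — Power factor: PF = cos(φ) = Re(Z)/|Z| = 128/43485 = 0.002944.
Step 5 — Type: Im(Z) = -4.348e+04 ⇒ leading (phase φ = -89.8°).

PF = 0.002944 (leading, φ = -89.8°)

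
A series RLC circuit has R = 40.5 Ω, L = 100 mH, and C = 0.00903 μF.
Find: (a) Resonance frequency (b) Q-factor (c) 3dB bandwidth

Step 1 — Resonance: ω₀ = 1/√(LC) = 1/√(0.1·9.03e-09) = 3.328e+04 rad/s.
Step 2 — f₀ = ω₀/(2π) = 5296 Hz.
Step 3 — Series Q: Q = ω₀L/R = 3.328e+04·0.1/40.5 = 82.17.
Step 4 — Bandwidth: Δω = ω₀/Q = 405 rad/s; BW = Δω/(2π) = 64.46 Hz.

(a) f₀ = 5296 Hz  (b) Q = 82.17  (c) BW = 64.46 Hz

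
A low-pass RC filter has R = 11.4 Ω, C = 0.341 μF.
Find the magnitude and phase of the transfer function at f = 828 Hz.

Step 1 — Angular frequency: ω = 2π·828 = 5202 rad/s.
Step 2 — Transfer function: H(jω) = 1/(1 + jωRC).
Step 3 — Denominator: 1 + jωRC = 1 + j·5202·11.4·3.41e-07 = 1 + j0.02022.
Step 4 — H = 0.9996 - j0.02022.
Step 5 — Magnitude: |H| = 0.9998 (-0.0 dB); phase: φ = -1.2°.

|H| = 0.9998 (-0.0 dB), φ = -1.2°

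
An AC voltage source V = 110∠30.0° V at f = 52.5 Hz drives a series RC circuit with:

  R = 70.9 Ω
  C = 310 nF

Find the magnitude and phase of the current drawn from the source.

Step 1 — Angular frequency: ω = 2π·f = 2π·52.5 = 329.9 rad/s.
Step 2 — Component impedances:
  R: Z = R = 70.9 Ω
  C: Z = 1/(jωC) = -j/(ω·C) = 0 - j9779 Ω
Step 3 — Series combination: Z_total = R + C = 70.9 - j9779 Ω = 9779∠-89.6° Ω.
Step 4 — Source phasor: V = 110∠30.0° V = 95.26 + j55 V.
Step 5 — Ohm's law: I = V / Z_total = (95.26 + j55) / (70.9 - j9779) = -0.005553 + j0.009782 A.
Step 6 — Convert to polar: |I| = 0.01125 A, ∠I = 119.6°.

I = 0.01125∠119.6° A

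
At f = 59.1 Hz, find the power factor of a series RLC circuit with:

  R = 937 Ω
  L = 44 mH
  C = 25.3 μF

Step 1 — Angular frequency: ω = 2π·f = 2π·59.1 = 371.3 rad/s.
Step 2 — Component impedances:
  R: Z = R = 937 Ω
  L: Z = jωL = j·371.3·0.044 = 0 + j16.34 Ω
  C: Z = 1/(jωC) = -j/(ω·C) = 0 - j106.4 Ω
Step 3 — Series combination: Z_total = R + L + C = 937 - j90.1 Ω = 941.3∠-5.5° Ω.
Step 4 — Power factor: PF = cos(φ) = Re(Z)/|Z| = 937/941.3 = 0.9954.
Step 5 — Type: Im(Z) = -90.1 ⇒ leading (phase φ = -5.5°).

PF = 0.9954 (leading, φ = -5.5°)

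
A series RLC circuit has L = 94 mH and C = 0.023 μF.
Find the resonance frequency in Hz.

Step 1 — Resonance condition Im(Z)=0 gives ω₀ = 1/√(LC).
Step 2 — ω₀ = 1/√(0.094·2.3e-08) = 2.151e+04 rad/s.
Step 3 — f₀ = ω₀/(2π) = 3423 Hz.

f₀ = 3423 Hz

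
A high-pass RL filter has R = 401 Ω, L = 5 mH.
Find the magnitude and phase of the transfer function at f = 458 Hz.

Step 1 — Angular frequency: ω = 2π·458 = 2878 rad/s.
Step 2 — Transfer function: H(jω) = jωL/(R + jωL).
Step 3 — Numerator jωL = j·14.39; denominator R + jωL = 401 + j14.39.
Step 4 — H = 0.001286 + j0.03584.
Step 5 — Magnitude: |H| = 0.03586 (-28.9 dB); phase: φ = 87.9°.

|H| = 0.03586 (-28.9 dB), φ = 87.9°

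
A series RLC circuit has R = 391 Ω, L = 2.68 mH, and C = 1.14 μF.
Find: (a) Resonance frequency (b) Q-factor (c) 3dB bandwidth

Step 1 — Resonance: ω₀ = 1/√(LC) = 1/√(0.00268·1.14e-06) = 1.809e+04 rad/s.
Step 2 — f₀ = ω₀/(2π) = 2879 Hz.
Step 3 — Series Q: Q = ω₀L/R = 1.809e+04·0.00268/391 = 0.124.
Step 4 — Bandwidth: Δω = ω₀/Q = 1.459e+05 rad/s; BW = Δω/(2π) = 2.322e+04 Hz.

(a) f₀ = 2879 Hz  (b) Q = 0.124  (c) BW = 2.322e+04 Hz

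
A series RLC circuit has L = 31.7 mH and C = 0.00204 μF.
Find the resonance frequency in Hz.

Step 1 — Resonance condition Im(Z)=0 gives ω₀ = 1/√(LC).
Step 2 — ω₀ = 1/√(0.0317·2.04e-09) = 1.244e+05 rad/s.
Step 3 — f₀ = ω₀/(2π) = 1.979e+04 Hz.

f₀ = 1.979e+04 Hz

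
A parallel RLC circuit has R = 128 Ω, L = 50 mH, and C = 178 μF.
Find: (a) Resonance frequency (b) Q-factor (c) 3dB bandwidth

Step 1 — Resonance: ω₀ = 1/√(LC) = 1/√(0.05·0.000178) = 335.2 rad/s.
Step 2 — f₀ = ω₀/(2π) = 53.35 Hz.
Step 3 — Parallel Q: Q = R/(ω₀L) = 128/(335.2·0.05) = 7.637.
Step 4 — Bandwidth: Δω = ω₀/Q = 43.89 rad/s; BW = Δω/(2π) = 6.985 Hz.

(a) f₀ = 53.35 Hz  (b) Q = 7.637  (c) BW = 6.985 Hz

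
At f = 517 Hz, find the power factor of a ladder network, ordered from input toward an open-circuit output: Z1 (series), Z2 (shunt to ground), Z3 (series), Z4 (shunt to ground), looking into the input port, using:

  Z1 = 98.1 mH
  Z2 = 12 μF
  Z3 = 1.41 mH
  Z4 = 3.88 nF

Step 1 — Angular frequency: ω = 2π·f = 2π·517 = 3248 rad/s.
Step 2 — Component impedances:
  Z1: Z = jωL = j·3248·0.0981 = 0 + j318.7 Ω
  Z2: Z = 1/(jωC) = -j/(ω·C) = 0 - j25.65 Ω
  Z3: Z = jωL = j·3248·0.00141 = 0 + j4.58 Ω
  Z4: Z = 1/(jωC) = -j/(ω·C) = 0 - j7.934e+04 Ω
Step 3 — Ladder network (open output): work backward from the far end, alternating series and parallel combinations. Z_in = 0 + j293 Ω = 293∠90.0° Ω.
Step 4 — Power factor: PF = cos(φ) = Re(Z)/|Z| = 0/293 = 0.
Step 5 — Type: Im(Z) = 293 ⇒ lagging (phase φ = 90.0°).

PF = 0 (lagging, φ = 90.0°)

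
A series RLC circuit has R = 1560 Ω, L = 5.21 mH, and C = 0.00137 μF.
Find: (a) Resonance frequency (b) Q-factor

Step 1 — Resonance condition Im(Z)=0 gives ω₀ = 1/√(LC).
Step 2 — ω₀ = 1/√(0.00521·1.37e-09) = 3.743e+05 rad/s.
Step 3 — f₀ = ω₀/(2π) = 5.957e+04 Hz.
Step 4 — Series Q: Q = ω₀L/R = 3.743e+05·0.00521/1560 = 1.25.

(a) f₀ = 5.957e+04 Hz  (b) Q = 1.25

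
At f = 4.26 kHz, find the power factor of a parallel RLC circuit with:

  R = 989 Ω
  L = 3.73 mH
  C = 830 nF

Step 1 — Angular frequency: ω = 2π·f = 2π·4260 = 2.677e+04 rad/s.
Step 2 — Component impedances:
  R: Z = R = 989 Ω
  L: Z = jωL = j·2.677e+04·0.00373 = 0 + j99.84 Ω
  C: Z = 1/(jωC) = -j/(ω·C) = 0 - j45.01 Ω
Step 3 — Parallel combination: 1/Z_total = 1/R + 1/L + 1/C; Z_total = 6.747 - j81.41 Ω = 81.69∠-85.3° Ω.
Step 4 — Power factor: PF = cos(φ) = Re(Z)/|Z| = 6.7471/81.688 = 0.0826.
Step 5 — Type: Im(Z) = -81.41 ⇒ leading (phase φ = -85.3°).

PF = 0.0826 (leading, φ = -85.3°)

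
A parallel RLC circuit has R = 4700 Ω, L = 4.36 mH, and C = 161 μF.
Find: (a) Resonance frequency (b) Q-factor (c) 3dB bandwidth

Step 1 — Resonance: ω₀ = 1/√(LC) = 1/√(0.00436·0.000161) = 1194 rad/s.
Step 2 — f₀ = ω₀/(2π) = 190 Hz.
Step 3 — Parallel Q: Q = R/(ω₀L) = 4700/(1194·0.00436) = 903.2.
Step 4 — Bandwidth: Δω = ω₀/Q = 1.322 rad/s; BW = Δω/(2π) = 0.2103 Hz.

(a) f₀ = 190 Hz  (b) Q = 903.2  (c) BW = 0.2103 Hz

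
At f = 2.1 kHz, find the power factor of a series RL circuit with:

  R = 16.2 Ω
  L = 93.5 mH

Step 1 — Angular frequency: ω = 2π·f = 2π·2100 = 1.319e+04 rad/s.
Step 2 — Component impedances:
  R: Z = R = 16.2 Ω
  L: Z = jωL = j·1.319e+04·0.0935 = 0 + j1234 Ω
Step 3 — Series combination: Z_total = R + L = 16.2 + j1234 Ω = 1234∠89.2° Ω.
Step 4 — Power factor: PF = cos(φ) = Re(Z)/|Z| = 16.2/1234 = 0.01313.
Step 5 — Type: Im(Z) = 1234 ⇒ lagging (phase φ = 89.2°).

PF = 0.01313 (lagging, φ = 89.2°)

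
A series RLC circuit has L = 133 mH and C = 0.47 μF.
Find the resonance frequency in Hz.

Step 1 — Resonance condition Im(Z)=0 gives ω₀ = 1/√(LC).
Step 2 — ω₀ = 1/√(0.133·4.7e-07) = 4000 rad/s.
Step 3 — f₀ = ω₀/(2π) = 636.6 Hz.

f₀ = 636.6 Hz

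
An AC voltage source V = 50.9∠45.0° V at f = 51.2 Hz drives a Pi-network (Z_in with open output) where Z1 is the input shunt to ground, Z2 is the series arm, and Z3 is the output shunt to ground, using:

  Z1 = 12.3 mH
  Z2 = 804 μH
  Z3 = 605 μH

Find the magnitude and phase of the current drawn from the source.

Step 1 — Angular frequency: ω = 2π·f = 2π·51.2 = 321.7 rad/s.
Step 2 — Component impedances:
  Z1: Z = jωL = j·321.7·0.0123 = 0 + j3.957 Ω
  Z2: Z = jωL = j·321.7·0.000804 = 0 + j0.2586 Ω
  Z3: Z = jωL = j·321.7·0.000605 = 0 + j0.1946 Ω
Step 3 — With open output, the series arm Z2 and the output shunt Z3 appear in series to ground: Z2 + Z3 = 0 + j0.4533 Ω.
Step 4 — Parallel with input shunt Z1: Z_in = Z1 || (Z2 + Z3) = 0 + j0.4067 Ω = 0.4067∠90.0° Ω.
Step 5 — Source phasor: V = 50.9∠45.0° V = 35.99 + j35.99 V.
Step 6 — Ohm's law: I = V / Z_total = (35.99 + j35.99) / (0 + j0.4067) = 88.5 - j88.5 A.
Step 7 — Convert to polar: |I| = 125.2 A, ∠I = -45.0°.

I = 125.2∠-45.0° A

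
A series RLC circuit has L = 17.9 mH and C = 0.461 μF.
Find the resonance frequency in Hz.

Step 1 — Resonance condition Im(Z)=0 gives ω₀ = 1/√(LC).
Step 2 — ω₀ = 1/√(0.0179·4.61e-07) = 1.101e+04 rad/s.
Step 3 — f₀ = ω₀/(2π) = 1752 Hz.

f₀ = 1752 Hz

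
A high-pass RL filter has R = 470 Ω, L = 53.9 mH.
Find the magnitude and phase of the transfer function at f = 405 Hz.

Step 1 — Angular frequency: ω = 2π·405 = 2545 rad/s.
Step 2 — Transfer function: H(jω) = jωL/(R + jωL).
Step 3 — Numerator jωL = j·137.2; denominator R + jωL = 470 + j137.2.
Step 4 — H = 0.07848 + j0.2689.
Step 5 — Magnitude: |H| = 0.2801 (-11.1 dB); phase: φ = 73.7°.

|H| = 0.2801 (-11.1 dB), φ = 73.7°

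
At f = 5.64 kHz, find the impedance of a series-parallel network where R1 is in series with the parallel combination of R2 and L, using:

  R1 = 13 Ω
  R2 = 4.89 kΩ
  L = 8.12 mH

Step 1 — Angular frequency: ω = 2π·f = 2π·5640 = 3.544e+04 rad/s.
Step 2 — Component impedances:
  R1: Z = R = 13 Ω
  R2: Z = R = 4890 Ω
  L: Z = jωL = j·3.544e+04·0.00812 = 0 + j287.7 Ω
Step 3 — Parallel branch: R2 || L = 1/(1/R2 + 1/L) = 16.87 + j286.8 Ω.
Step 4 — Series with R1: Z_total = R1 + (R2 || L) = 29.87 + j286.8 Ω = 288.3∠84.1° Ω.

Z = 29.87 + j286.8 Ω = 288.3∠84.1° Ω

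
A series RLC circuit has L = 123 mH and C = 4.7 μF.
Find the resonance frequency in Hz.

Step 1 — Resonance condition Im(Z)=0 gives ω₀ = 1/√(LC).
Step 2 — ω₀ = 1/√(0.123·4.7e-06) = 1315 rad/s.
Step 3 — f₀ = ω₀/(2π) = 209.3 Hz.

f₀ = 209.3 Hz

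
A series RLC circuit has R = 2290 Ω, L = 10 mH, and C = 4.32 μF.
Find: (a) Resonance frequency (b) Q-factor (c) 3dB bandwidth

Step 1 — Resonance: ω₀ = 1/√(LC) = 1/√(0.01·4.32e-06) = 4811 rad/s.
Step 2 — f₀ = ω₀/(2π) = 765.7 Hz.
Step 3 — Series Q: Q = ω₀L/R = 4811·0.01/2290 = 0.02101.
Step 4 — Bandwidth: Δω = ω₀/Q = 2.29e+05 rad/s; BW = Δω/(2π) = 3.645e+04 Hz.

(a) f₀ = 765.7 Hz  (b) Q = 0.02101  (c) BW = 3.645e+04 Hz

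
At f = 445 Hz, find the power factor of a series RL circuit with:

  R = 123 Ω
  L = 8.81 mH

Step 1 — Angular frequency: ω = 2π·f = 2π·445 = 2796 rad/s.
Step 2 — Component impedances:
  R: Z = R = 123 Ω
  L: Z = jωL = j·2796·0.00881 = 0 + j24.63 Ω
Step 3 — Series combination: Z_total = R + L = 123 + j24.63 Ω = 125.4∠11.3° Ω.
Step 4 — Power factor: PF = cos(φ) = Re(Z)/|Z| = 123/125.44 = 0.9805.
Step 5 — Type: Im(Z) = 24.63 ⇒ lagging (phase φ = 11.3°).

PF = 0.9805 (lagging, φ = 11.3°)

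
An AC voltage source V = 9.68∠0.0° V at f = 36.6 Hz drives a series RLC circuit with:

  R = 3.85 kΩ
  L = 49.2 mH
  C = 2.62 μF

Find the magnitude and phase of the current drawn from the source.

Step 1 — Angular frequency: ω = 2π·f = 2π·36.6 = 230 rad/s.
Step 2 — Component impedances:
  R: Z = R = 3850 Ω
  L: Z = jωL = j·230·0.0492 = 0 + j11.31 Ω
  C: Z = 1/(jωC) = -j/(ω·C) = 0 - j1660 Ω
Step 3 — Series combination: Z_total = R + L + C = 3850 - j1648 Ω = 4188∠-23.2° Ω.
Step 4 — Source phasor: V = 9.68∠0.0° V = 9.68 V.
Step 5 — Ohm's law: I = V / Z_total = (9.68) / (3850 - j1648) = 0.002125 + j0.0009097 A.
Step 6 — Convert to polar: |I| = 0.002311 A, ∠I = 23.2°.

I = 0.002311∠23.2° A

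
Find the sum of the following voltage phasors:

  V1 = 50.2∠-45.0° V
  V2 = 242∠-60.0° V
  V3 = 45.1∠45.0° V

Step 1 — Convert each phasor to rectangular form:
  V1 = 50.2·(cos(-45.0°) + j·sin(-45.0°)) = 35.5 - j35.5 V
  V2 = 242·(cos(-60.0°) + j·sin(-60.0°)) = 121 - j209.6 V
  V3 = 45.1·(cos(45.0°) + j·sin(45.0°)) = 31.89 + j31.89 V
Step 2 — Sum components: V_total = 188.4 - j213.2 V.
Step 3 — Convert to polar: |V_total| = 284.5 V, ∠V_total = -48.5°.

V_total = 284.5∠-48.5° V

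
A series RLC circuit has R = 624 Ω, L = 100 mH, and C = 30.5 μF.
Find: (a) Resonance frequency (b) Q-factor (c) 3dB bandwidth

Step 1 — Resonance: ω₀ = 1/√(LC) = 1/√(0.1·3.05e-05) = 572.6 rad/s.
Step 2 — f₀ = ω₀/(2π) = 91.13 Hz.
Step 3 — Series Q: Q = ω₀L/R = 572.6·0.1/624 = 0.09176.
Step 4 — Bandwidth: Δω = ω₀/Q = 6240 rad/s; BW = Δω/(2π) = 993.1 Hz.

(a) f₀ = 91.13 Hz  (b) Q = 0.09176  (c) BW = 993.1 Hz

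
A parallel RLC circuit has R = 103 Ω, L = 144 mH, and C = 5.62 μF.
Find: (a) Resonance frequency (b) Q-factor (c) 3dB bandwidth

Step 1 — Resonance: ω₀ = 1/√(LC) = 1/√(0.144·5.62e-06) = 1112 rad/s.
Step 2 — f₀ = ω₀/(2π) = 176.9 Hz.
Step 3 — Parallel Q: Q = R/(ω₀L) = 103/(1112·0.144) = 0.6435.
Step 4 — Bandwidth: Δω = ω₀/Q = 1728 rad/s; BW = Δω/(2π) = 274.9 Hz.

(a) f₀ = 176.9 Hz  (b) Q = 0.6435  (c) BW = 274.9 Hz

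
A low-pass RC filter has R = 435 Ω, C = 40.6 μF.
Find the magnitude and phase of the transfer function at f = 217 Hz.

Step 1 — Angular frequency: ω = 2π·217 = 1363 rad/s.
Step 2 — Transfer function: H(jω) = 1/(1 + jωRC).
Step 3 — Denominator: 1 + jωRC = 1 + j·1363·435·4.06e-05 = 1 + j24.08.
Step 4 — H = 0.001722 - j0.04146.
Step 5 — Magnitude: |H| = 0.04149 (-27.6 dB); phase: φ = -87.6°.

|H| = 0.04149 (-27.6 dB), φ = -87.6°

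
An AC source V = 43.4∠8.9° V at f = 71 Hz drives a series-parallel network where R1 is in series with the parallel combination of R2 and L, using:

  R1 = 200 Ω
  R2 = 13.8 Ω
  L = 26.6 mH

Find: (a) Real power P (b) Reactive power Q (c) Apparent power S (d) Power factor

Step 1 — Angular frequency: ω = 2π·f = 2π·71 = 446.1 rad/s.
Step 2 — Component impedances:
  R1: Z = R = 200 Ω
  R2: Z = R = 13.8 Ω
  L: Z = jωL = j·446.1·0.0266 = 0 + j11.87 Ω
Step 3 — Parallel branch: R2 || L = 1/(1/R2 + 1/L) = 5.866 + j6.822 Ω.
Step 4 — Series with R1: Z_total = R1 + (R2 || L) = 205.9 + j6.822 Ω = 206∠1.9° Ω.
Step 5 — Source phasor: V = 43.4∠8.9° V = 42.88 + j6.714 V.
Step 6 — Current: I = V / Z = 0.2091 + j0.02569 A = 0.2107∠7.0° A.
Step 7 — Complex power: S = V·I* = 9.139 + j0.3029 VA.
Step 8 — Real power: P = Re(S) = 9.139 W.
Step 9 — Reactive power: Q = Im(S) = 0.3029 VAR.
Step 10 — Apparent power: |S| = 9.144 VA.
Step 11 — Power factor: PF = P/|S| = 0.9995 (lagging).

(a) P = 9.139 W  (b) Q = 0.3029 VAR  (c) S = 9.144 VA  (d) PF = 0.9995 (lagging)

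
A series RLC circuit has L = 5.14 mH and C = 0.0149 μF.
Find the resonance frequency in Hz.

Step 1 — Resonance condition Im(Z)=0 gives ω₀ = 1/√(LC).
Step 2 — ω₀ = 1/√(0.00514·1.49e-08) = 1.143e+05 rad/s.
Step 3 — f₀ = ω₀/(2π) = 1.819e+04 Hz.

f₀ = 1.819e+04 Hz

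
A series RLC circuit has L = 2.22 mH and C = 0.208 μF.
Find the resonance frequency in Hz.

Step 1 — Resonance condition Im(Z)=0 gives ω₀ = 1/√(LC).
Step 2 — ω₀ = 1/√(0.00222·2.08e-07) = 4.654e+04 rad/s.
Step 3 — f₀ = ω₀/(2π) = 7406 Hz.

f₀ = 7406 Hz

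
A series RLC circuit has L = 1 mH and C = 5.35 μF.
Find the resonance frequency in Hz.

Step 1 — Resonance condition Im(Z)=0 gives ω₀ = 1/√(LC).
Step 2 — ω₀ = 1/√(0.001·5.35e-06) = 1.367e+04 rad/s.
Step 3 — f₀ = ω₀/(2π) = 2176 Hz.

f₀ = 2176 Hz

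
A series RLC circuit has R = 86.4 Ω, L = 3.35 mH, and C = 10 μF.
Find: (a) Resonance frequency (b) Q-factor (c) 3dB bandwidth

Step 1 — Resonance: ω₀ = 1/√(LC) = 1/√(0.00335·1e-05) = 5464 rad/s.
Step 2 — f₀ = ω₀/(2π) = 869.6 Hz.
Step 3 — Series Q: Q = ω₀L/R = 5464·0.00335/86.4 = 0.2118.
Step 4 — Bandwidth: Δω = ω₀/Q = 2.579e+04 rad/s; BW = Δω/(2π) = 4105 Hz.

(a) f₀ = 869.6 Hz  (b) Q = 0.2118  (c) BW = 4105 Hz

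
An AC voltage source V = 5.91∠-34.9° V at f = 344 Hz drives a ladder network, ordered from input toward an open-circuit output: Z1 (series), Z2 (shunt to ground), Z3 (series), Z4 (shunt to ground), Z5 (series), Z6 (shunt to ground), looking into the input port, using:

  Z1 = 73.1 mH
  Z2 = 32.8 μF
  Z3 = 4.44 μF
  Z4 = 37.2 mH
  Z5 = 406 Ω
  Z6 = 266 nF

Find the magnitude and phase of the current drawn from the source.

Step 1 — Angular frequency: ω = 2π·f = 2π·344 = 2161 rad/s.
Step 2 — Component impedances:
  Z1: Z = jωL = j·2161·0.0731 = 0 + j158 Ω
  Z2: Z = 1/(jωC) = -j/(ω·C) = 0 - j14.11 Ω
  Z3: Z = 1/(jωC) = -j/(ω·C) = 0 - j104.2 Ω
  Z4: Z = jωL = j·2161·0.0372 = 0 + j80.4 Ω
  Z5: Z = R = 406 Ω
  Z6: Z = 1/(jωC) = -j/(ω·C) = 0 - j1739 Ω
Step 3 — Ladder network (open output): work backward from the far end, alternating series and parallel combinations. Z_in = 0.1527 + j149.7 Ω = 149.7∠89.9° Ω.
Step 4 — Source phasor: V = 5.91∠-34.9° V = 4.847 - j3.381 V.
Step 5 — Ohm's law: I = V / Z_total = (4.847 - j3.381) / (0.1527 + j149.7) = -0.02255 - j0.0324 A.
Step 6 — Convert to polar: |I| = 0.03948 A, ∠I = -124.8°.

I = 0.03948∠-124.8° A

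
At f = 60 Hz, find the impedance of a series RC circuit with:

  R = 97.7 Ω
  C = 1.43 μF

Step 1 — Angular frequency: ω = 2π·f = 2π·60 = 377 rad/s.
Step 2 — Component impedances:
  R: Z = R = 97.7 Ω
  C: Z = 1/(jωC) = -j/(ω·C) = 0 - j1855 Ω
Step 3 — Series combination: Z_total = R + C = 97.7 - j1855 Ω = 1858∠-87.0° Ω.

Z = 97.7 - j1855 Ω = 1858∠-87.0° Ω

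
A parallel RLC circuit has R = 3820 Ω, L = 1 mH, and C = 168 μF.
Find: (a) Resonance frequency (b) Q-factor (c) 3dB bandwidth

Step 1 — Resonance: ω₀ = 1/√(LC) = 1/√(0.001·0.000168) = 2440 rad/s.
Step 2 — f₀ = ω₀/(2π) = 388.3 Hz.
Step 3 — Parallel Q: Q = R/(ω₀L) = 3820/(2440·0.001) = 1566.
Step 4 — Bandwidth: Δω = ω₀/Q = 1.558 rad/s; BW = Δω/(2π) = 0.248 Hz.

(a) f₀ = 388.3 Hz  (b) Q = 1566  (c) BW = 0.248 Hz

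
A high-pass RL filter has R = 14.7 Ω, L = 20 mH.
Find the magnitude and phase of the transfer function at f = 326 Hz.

Step 1 — Angular frequency: ω = 2π·326 = 2048 rad/s.
Step 2 — Transfer function: H(jω) = jωL/(R + jωL).
Step 3 — Numerator jωL = j·40.97; denominator R + jωL = 14.7 + j40.97.
Step 4 — H = 0.8859 + j0.3179.
Step 5 — Magnitude: |H| = 0.9412 (-0.5 dB); phase: φ = 19.7°.

|H| = 0.9412 (-0.5 dB), φ = 19.7°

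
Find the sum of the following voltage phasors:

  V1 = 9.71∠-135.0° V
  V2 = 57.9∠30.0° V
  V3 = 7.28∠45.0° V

Step 1 — Convert each phasor to rectangular form:
  V1 = 9.71·(cos(-135.0°) + j·sin(-135.0°)) = -6.866 - j6.866 V
  V2 = 57.9·(cos(30.0°) + j·sin(30.0°)) = 50.14 + j28.95 V
  V3 = 7.28·(cos(45.0°) + j·sin(45.0°)) = 5.148 + j5.148 V
Step 2 — Sum components: V_total = 48.42 + j27.23 V.
Step 3 — Convert to polar: |V_total| = 55.56 V, ∠V_total = 29.4°.

V_total = 55.56∠29.4° V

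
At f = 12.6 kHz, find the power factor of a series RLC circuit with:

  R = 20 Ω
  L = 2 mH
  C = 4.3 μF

Step 1 — Angular frequency: ω = 2π·f = 2π·1.26e+04 = 7.917e+04 rad/s.
Step 2 — Component impedances:
  R: Z = R = 20 Ω
  L: Z = jωL = j·7.917e+04·0.002 = 0 + j158.3 Ω
  C: Z = 1/(jωC) = -j/(ω·C) = 0 - j2.938 Ω
Step 3 — Series combination: Z_total = R + L + C = 20 + j155.4 Ω = 156.7∠82.7° Ω.
Step 4 — Power factor: PF = cos(φ) = Re(Z)/|Z| = 20/156.7 = 0.1276.
Step 5 — Type: Im(Z) = 155.4 ⇒ lagging (phase φ = 82.7°).

PF = 0.1276 (lagging, φ = 82.7°)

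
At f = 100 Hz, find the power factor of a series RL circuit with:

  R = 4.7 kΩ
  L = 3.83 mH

Step 1 — Angular frequency: ω = 2π·f = 2π·100 = 628.3 rad/s.
Step 2 — Component impedances:
  R: Z = R = 4700 Ω
  L: Z = jωL = j·628.3·0.00383 = 0 + j2.406 Ω
Step 3 — Series combination: Z_total = R + L = 4700 + j2.406 Ω = 4700∠0.0° Ω.
Step 4 — Power factor: PF = cos(φ) = Re(Z)/|Z| = 4700/4700 = 1.
Step 5 — Type: Im(Z) = 2.406 ⇒ lagging (phase φ = 0.0°).

PF = 1 (lagging, φ = 0.0°)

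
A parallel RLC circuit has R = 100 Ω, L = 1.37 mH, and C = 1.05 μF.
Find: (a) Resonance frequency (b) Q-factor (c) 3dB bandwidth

Step 1 — Resonance: ω₀ = 1/√(LC) = 1/√(0.00137·1.05e-06) = 2.637e+04 rad/s.
Step 2 — f₀ = ω₀/(2π) = 4196 Hz.
Step 3 — Parallel Q: Q = R/(ω₀L) = 100/(2.637e+04·0.00137) = 2.768.
Step 4 — Bandwidth: Δω = ω₀/Q = 9524 rad/s; BW = Δω/(2π) = 1516 Hz.

(a) f₀ = 4196 Hz  (b) Q = 2.768  (c) BW = 1516 Hz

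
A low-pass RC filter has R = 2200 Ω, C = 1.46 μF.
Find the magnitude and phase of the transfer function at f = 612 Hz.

Step 1 — Angular frequency: ω = 2π·612 = 3845 rad/s.
Step 2 — Transfer function: H(jω) = 1/(1 + jωRC).
Step 3 — Denominator: 1 + jωRC = 1 + j·3845·2200·1.46e-06 = 1 + j12.35.
Step 4 — H = 0.006513 - j0.08044.
Step 5 — Magnitude: |H| = 0.0807 (-21.9 dB); phase: φ = -85.4°.

|H| = 0.0807 (-21.9 dB), φ = -85.4°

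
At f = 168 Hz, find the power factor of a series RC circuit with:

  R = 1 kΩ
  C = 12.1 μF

Step 1 — Angular frequency: ω = 2π·f = 2π·168 = 1056 rad/s.
Step 2 — Component impedances:
  R: Z = R = 1000 Ω
  C: Z = 1/(jωC) = -j/(ω·C) = 0 - j78.29 Ω
Step 3 — Series combination: Z_total = R + C = 1000 - j78.29 Ω = 1003∠-4.5° Ω.
Step 4 — Power factor: PF = cos(φ) = Re(Z)/|Z| = 1000/1003.1 = 0.9969.
Step 5 — Type: Im(Z) = -78.29 ⇒ leading (phase φ = -4.5°).

PF = 0.9969 (leading, φ = -4.5°)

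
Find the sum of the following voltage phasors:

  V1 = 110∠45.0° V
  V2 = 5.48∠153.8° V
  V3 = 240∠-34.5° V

Step 1 — Convert each phasor to rectangular form:
  V1 = 110·(cos(45.0°) + j·sin(45.0°)) = 77.78 + j77.78 V
  V2 = 5.48·(cos(153.8°) + j·sin(153.8°)) = -4.917 + j2.419 V
  V3 = 240·(cos(-34.5°) + j·sin(-34.5°)) = 197.8 - j135.9 V
Step 2 — Sum components: V_total = 270.7 - j55.74 V.
Step 3 — Convert to polar: |V_total| = 276.3 V, ∠V_total = -11.6°.

V_total = 276.3∠-11.6° V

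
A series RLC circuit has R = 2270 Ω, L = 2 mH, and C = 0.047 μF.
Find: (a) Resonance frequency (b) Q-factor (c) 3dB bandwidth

Step 1 — Resonance condition Im(Z)=0 gives ω₀ = 1/√(LC).
Step 2 — ω₀ = 1/√(0.002·4.7e-08) = 1.031e+05 rad/s.
Step 3 — f₀ = ω₀/(2π) = 1.642e+04 Hz.
Step 4 — Series Q: Q = ω₀L/R = 1.031e+05·0.002/2270 = 0.09087.
Step 5 — 3dB bandwidth: Δω = ω₀/Q = 1.135e+06 rad/s; BW = Δω/(2π) = 1.806e+05 Hz.

(a) f₀ = 1.642e+04 Hz  (b) Q = 0.09087  (c) BW = 1.806e+05 Hz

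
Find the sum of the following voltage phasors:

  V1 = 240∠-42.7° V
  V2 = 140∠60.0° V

Step 1 — Convert each phasor to rectangular form:
  V1 = 240·(cos(-42.7°) + j·sin(-42.7°)) = 176.4 - j162.8 V
  V2 = 140·(cos(60.0°) + j·sin(60.0°)) = 70 + j121.2 V
Step 2 — Sum components: V_total = 246.4 - j41.51 V.
Step 3 — Convert to polar: |V_total| = 249.9 V, ∠V_total = -9.6°.

V_total = 249.9∠-9.6° V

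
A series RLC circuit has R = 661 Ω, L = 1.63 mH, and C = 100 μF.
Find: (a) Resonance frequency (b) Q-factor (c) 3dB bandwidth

Step 1 — Resonance condition Im(Z)=0 gives ω₀ = 1/√(LC).
Step 2 — ω₀ = 1/√(0.00163·0.0001) = 2477 rad/s.
Step 3 — f₀ = ω₀/(2π) = 394.2 Hz.
Step 4 — Series Q: Q = ω₀L/R = 2477·0.00163/661 = 0.006108.
Step 5 — 3dB bandwidth: Δω = ω₀/Q = 4.055e+05 rad/s; BW = Δω/(2π) = 6.454e+04 Hz.

(a) f₀ = 394.2 Hz  (b) Q = 0.006108  (c) BW = 6.454e+04 Hz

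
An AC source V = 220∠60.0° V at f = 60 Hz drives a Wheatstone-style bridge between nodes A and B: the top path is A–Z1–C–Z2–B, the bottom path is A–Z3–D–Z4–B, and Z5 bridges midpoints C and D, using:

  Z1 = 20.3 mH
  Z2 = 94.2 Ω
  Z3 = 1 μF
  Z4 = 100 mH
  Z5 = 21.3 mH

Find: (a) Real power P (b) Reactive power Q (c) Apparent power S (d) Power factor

Step 1 — Angular frequency: ω = 2π·f = 2π·60 = 377 rad/s.
Step 2 — Component impedances:
  Z1: Z = jωL = j·377·0.0203 = 0 + j7.653 Ω
  Z2: Z = R = 94.2 Ω
  Z3: Z = 1/(jωC) = -j/(ω·C) = 0 - j2653 Ω
  Z4: Z = jωL = j·377·0.1 = 0 + j37.7 Ω
  Z5: Z = jωL = j·377·0.0213 = 0 + j8.03 Ω
Step 3 — Bridge requires nodal analysis (the Z5 bridge couples midpoints C and D, so the two paths cannot be reduced to a simple series/parallel combination). Setting node B to ground and injecting 1 A at node A, the 3-node admittance system at A, C, D solves to V_A = Z_AB = 18 + j44.73 Ω = 48.22∠68.1° Ω.
Step 4 — Source phasor: V = 220∠60.0° V = 110 + j190.5 V.
Step 5 — Current: I = V / Z = 4.517 - j0.6414 A = 4.563∠-8.1° A.
Step 6 — Complex power: S = V·I* = 374.7 + j931.2 VA.
Step 7 — Real power: P = Re(S) = 374.7 W.
Step 8 — Reactive power: Q = Im(S) = 931.2 VAR.
Step 9 — Apparent power: |S| = 1004 VA.
Step 10 — Power factor: PF = P/|S| = 0.3733 (lagging).

(a) P = 374.7 W  (b) Q = 931.2 VAR  (c) S = 1004 VA  (d) PF = 0.3733 (lagging)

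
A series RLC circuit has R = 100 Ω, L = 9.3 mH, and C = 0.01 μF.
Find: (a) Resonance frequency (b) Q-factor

Step 1 — Resonance condition Im(Z)=0 gives ω₀ = 1/√(LC).
Step 2 — ω₀ = 1/√(0.0093·1e-08) = 1.037e+05 rad/s.
Step 3 — f₀ = ω₀/(2π) = 1.65e+04 Hz.
Step 4 — Series Q: Q = ω₀L/R = 1.037e+05·0.0093/100 = 9.644.

(a) f₀ = 1.65e+04 Hz  (b) Q = 9.644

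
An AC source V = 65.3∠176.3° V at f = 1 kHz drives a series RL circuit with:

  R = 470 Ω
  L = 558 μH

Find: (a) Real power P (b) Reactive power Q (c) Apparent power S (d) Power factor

Step 1 — Angular frequency: ω = 2π·f = 2π·1000 = 6283 rad/s.
Step 2 — Component impedances:
  R: Z = R = 470 Ω
  L: Z = jωL = j·6283·0.000558 = 0 + j3.506 Ω
Step 3 — Series combination: Z_total = R + L = 470 + j3.506 Ω = 470∠0.4° Ω.
Step 4 — Source phasor: V = 65.3∠176.3° V = -65.16 + j4.214 V.
Step 5 — Current: I = V / Z = -0.1386 + j0.01 A = 0.1389∠175.9° A.
Step 6 — Complex power: S = V·I* = 9.072 + j0.06767 VA.
Step 7 — Real power: P = Re(S) = 9.072 W.
Step 8 — Reactive power: Q = Im(S) = 0.06767 VAR.
Step 9 — Apparent power: |S| = 9.072 VA.
Step 10 — Power factor: PF = P/|S| = 1 (lagging).

(a) P = 9.072 W  (b) Q = 0.06767 VAR  (c) S = 9.072 VA  (d) PF = 1 (lagging)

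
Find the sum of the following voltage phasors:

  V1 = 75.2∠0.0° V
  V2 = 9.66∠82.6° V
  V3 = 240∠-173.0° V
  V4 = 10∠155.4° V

Step 1 — Convert each phasor to rectangular form:
  V1 = 75.2·(cos(0.0°) + j·sin(0.0°)) = 75.2 V
  V2 = 9.66·(cos(82.6°) + j·sin(82.6°)) = 1.244 + j9.58 V
  V3 = 240·(cos(-173.0°) + j·sin(-173.0°)) = -238.2 - j29.25 V
  V4 = 10·(cos(155.4°) + j·sin(155.4°)) = -9.092 + j4.163 V
Step 2 — Sum components: V_total = -170.9 - j15.51 V.
Step 3 — Convert to polar: |V_total| = 171.6 V, ∠V_total = -174.8°.

V_total = 171.6∠-174.8° V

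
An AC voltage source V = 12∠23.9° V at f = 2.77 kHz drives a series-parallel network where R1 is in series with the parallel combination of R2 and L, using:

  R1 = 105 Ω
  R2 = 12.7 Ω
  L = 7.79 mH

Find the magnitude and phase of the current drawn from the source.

Step 1 — Angular frequency: ω = 2π·f = 2π·2770 = 1.74e+04 rad/s.
Step 2 — Component impedances:
  R1: Z = R = 105 Ω
  R2: Z = R = 12.7 Ω
  L: Z = jωL = j·1.74e+04·0.00779 = 0 + j135.6 Ω
Step 3 — Parallel branch: R2 || L = 1/(1/R2 + 1/L) = 12.59 + j1.179 Ω.
Step 4 — Series with R1: Z_total = R1 + (R2 || L) = 117.6 + j1.179 Ω = 117.6∠0.6° Ω.
Step 5 — Source phasor: V = 12∠23.9° V = 10.97 + j4.862 V.
Step 6 — Ohm's law: I = V / Z_total = (10.97 + j4.862) / (117.6 + j1.179) = 0.0937 + j0.0404 A.
Step 7 — Convert to polar: |I| = 0.102 A, ∠I = 23.3°.

I = 0.102∠23.3° A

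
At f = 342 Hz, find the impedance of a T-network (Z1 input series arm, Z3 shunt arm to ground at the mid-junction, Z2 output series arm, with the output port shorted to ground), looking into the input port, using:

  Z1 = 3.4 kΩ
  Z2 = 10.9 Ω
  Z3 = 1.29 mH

Step 1 — Angular frequency: ω = 2π·f = 2π·342 = 2149 rad/s.
Step 2 — Component impedances:
  Z1: Z = R = 3400 Ω
  Z2: Z = R = 10.9 Ω
  Z3: Z = jωL = j·2149·0.00129 = 0 + j2.772 Ω
Step 3 — With the output port shorted to ground, the output series arm Z2 runs from the junction to ground; the shunt arm Z3 also runs from the junction to ground. They appear in parallel: Z3 || Z2 = 0.6621 + j2.604 Ω.
Step 4 — Series with input arm Z1: Z_in = Z1 + (Z3 || Z2) = 3401 + j2.604 Ω = 3401∠0.0° Ω.

Z = 3401 + j2.604 Ω = 3401∠0.0° Ω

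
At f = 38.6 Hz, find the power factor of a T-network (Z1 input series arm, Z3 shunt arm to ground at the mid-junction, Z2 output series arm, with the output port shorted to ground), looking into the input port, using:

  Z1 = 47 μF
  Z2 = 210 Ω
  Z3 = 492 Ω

Step 1 — Angular frequency: ω = 2π·f = 2π·38.6 = 242.5 rad/s.
Step 2 — Component impedances:
  Z1: Z = 1/(jωC) = -j/(ω·C) = 0 - j87.73 Ω
  Z2: Z = R = 210 Ω
  Z3: Z = R = 492 Ω
Step 3 — With the output port shorted to ground, the output series arm Z2 runs from the junction to ground; the shunt arm Z3 also runs from the junction to ground. They appear in parallel: Z3 || Z2 = 147.2 Ω.
Step 4 — Series with input arm Z1: Z_in = Z1 + (Z3 || Z2) = 147.2 - j87.73 Ω = 171.3∠-30.8° Ω.
Step 5 — Power factor: PF = cos(φ) = Re(Z)/|Z| = 147.18/171.34 = 0.859.
Step 6 — Type: Im(Z) = -87.73 ⇒ leading (phase φ = -30.8°).

PF = 0.859 (leading, φ = -30.8°)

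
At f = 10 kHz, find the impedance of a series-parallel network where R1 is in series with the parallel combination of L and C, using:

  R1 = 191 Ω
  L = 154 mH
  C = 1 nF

Step 1 — Angular frequency: ω = 2π·f = 2π·1e+04 = 6.283e+04 rad/s.
Step 2 — Component impedances:
  R1: Z = R = 191 Ω
  L: Z = jωL = j·6.283e+04·0.154 = 0 + j9676 Ω
  C: Z = 1/(jωC) = -j/(ω·C) = 0 - j1.592e+04 Ω
Step 3 — Parallel branch: L || C = 1/(1/L + 1/C) = 0 + j2.468e+04 Ω.
Step 4 — Series with R1: Z_total = R1 + (L || C) = 191 + j2.468e+04 Ω = 2.468e+04∠89.6° Ω.

Z = 191 + j2.468e+04 Ω = 2.468e+04∠89.6° Ω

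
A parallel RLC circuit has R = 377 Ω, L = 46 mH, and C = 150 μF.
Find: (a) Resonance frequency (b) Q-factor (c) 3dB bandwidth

Step 1 — Resonance: ω₀ = 1/√(LC) = 1/√(0.046·0.00015) = 380.7 rad/s.
Step 2 — f₀ = ω₀/(2π) = 60.59 Hz.
Step 3 — Parallel Q: Q = R/(ω₀L) = 377/(380.7·0.046) = 21.53.
Step 4 — Bandwidth: Δω = ω₀/Q = 17.68 rad/s; BW = Δω/(2π) = 2.814 Hz.

(a) f₀ = 60.59 Hz  (b) Q = 21.53  (c) BW = 2.814 Hz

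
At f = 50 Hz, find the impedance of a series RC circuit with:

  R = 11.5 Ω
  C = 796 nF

Step 1 — Angular frequency: ω = 2π·f = 2π·50 = 314.2 rad/s.
Step 2 — Component impedances:
  R: Z = R = 11.5 Ω
  C: Z = 1/(jωC) = -j/(ω·C) = 0 - j3999 Ω
Step 3 — Series combination: Z_total = R + C = 11.5 - j3999 Ω = 3999∠-89.8° Ω.

Z = 11.5 - j3999 Ω = 3999∠-89.8° Ω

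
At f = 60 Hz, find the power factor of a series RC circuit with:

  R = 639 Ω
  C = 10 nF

Step 1 — Angular frequency: ω = 2π·f = 2π·60 = 377 rad/s.
Step 2 — Component impedances:
  R: Z = R = 639 Ω
  C: Z = 1/(jωC) = -j/(ω·C) = 0 - j2.653e+05 Ω
Step 3 — Series combination: Z_total = R + C = 639 - j2.653e+05 Ω = 2.653e+05∠-89.9° Ω.
Step 4 — Power factor: PF = cos(φ) = Re(Z)/|Z| = 639/2.653e+05 = 0.002409.
Step 5 — Type: Im(Z) = -2.653e+05 ⇒ leading (phase φ = -89.9°).

PF = 0.002409 (leading, φ = -89.9°)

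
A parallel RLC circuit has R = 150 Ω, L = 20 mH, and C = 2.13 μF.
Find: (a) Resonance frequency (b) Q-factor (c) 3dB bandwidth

Step 1 — Resonance: ω₀ = 1/√(LC) = 1/√(0.02·2.13e-06) = 4845 rad/s.
Step 2 — f₀ = ω₀/(2π) = 771.1 Hz.
Step 3 — Parallel Q: Q = R/(ω₀L) = 150/(4845·0.02) = 1.548.
Step 4 — Bandwidth: Δω = ω₀/Q = 3130 rad/s; BW = Δω/(2π) = 498.1 Hz.

(a) f₀ = 771.1 Hz  (b) Q = 1.548  (c) BW = 498.1 Hz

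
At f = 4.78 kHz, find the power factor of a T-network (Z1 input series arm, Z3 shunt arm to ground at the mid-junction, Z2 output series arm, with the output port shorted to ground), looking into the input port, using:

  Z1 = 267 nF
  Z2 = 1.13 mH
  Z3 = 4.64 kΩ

Step 1 — Angular frequency: ω = 2π·f = 2π·4780 = 3.003e+04 rad/s.
Step 2 — Component impedances:
  Z1: Z = 1/(jωC) = -j/(ω·C) = 0 - j124.7 Ω
  Z2: Z = jωL = j·3.003e+04·0.00113 = 0 + j33.94 Ω
  Z3: Z = R = 4640 Ω
Step 3 — With the output port shorted to ground, the output series arm Z2 runs from the junction to ground; the shunt arm Z3 also runs from the junction to ground. They appear in parallel: Z3 || Z2 = 0.2482 + j33.94 Ω.
Step 4 — Series with input arm Z1: Z_in = Z1 + (Z3 || Z2) = 0.2482 - j90.77 Ω = 90.77∠-89.8° Ω.
Step 5 — Power factor: PF = cos(φ) = Re(Z)/|Z| = 0.24822/90.768 = 0.002735.
Step 6 — Type: Im(Z) = -90.77 ⇒ leading (phase φ = -89.8°).

PF = 0.002735 (leading, φ = -89.8°)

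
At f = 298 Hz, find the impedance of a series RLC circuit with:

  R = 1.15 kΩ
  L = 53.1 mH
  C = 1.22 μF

Step 1 — Angular frequency: ω = 2π·f = 2π·298 = 1872 rad/s.
Step 2 — Component impedances:
  R: Z = R = 1150 Ω
  L: Z = jωL = j·1872·0.0531 = 0 + j99.42 Ω
  C: Z = 1/(jωC) = -j/(ω·C) = 0 - j437.8 Ω
Step 3 — Series combination: Z_total = R + L + C = 1150 - j338.3 Ω = 1199∠-16.4° Ω.

Z = 1150 - j338.3 Ω = 1199∠-16.4° Ω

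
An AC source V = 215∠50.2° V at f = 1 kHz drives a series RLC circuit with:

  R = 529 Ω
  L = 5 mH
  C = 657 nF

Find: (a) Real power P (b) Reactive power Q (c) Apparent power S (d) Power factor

Step 1 — Angular frequency: ω = 2π·f = 2π·1000 = 6283 rad/s.
Step 2 — Component impedances:
  R: Z = R = 529 Ω
  L: Z = jωL = j·6283·0.005 = 0 + j31.42 Ω
  C: Z = 1/(jωC) = -j/(ω·C) = 0 - j242.2 Ω
Step 3 — Series combination: Z_total = R + L + C = 529 - j210.8 Ω = 569.5∠-21.7° Ω.
Step 4 — Source phasor: V = 215∠50.2° V = 137.6 + j165.2 V.
Step 5 — Current: I = V / Z = 0.1171 + j0.3589 A = 0.3775∠71.9° A.
Step 6 — Complex power: S = V·I* = 75.4 - j30.05 VA.
Step 7 — Real power: P = Re(S) = 75.4 W.
Step 8 — Reactive power: Q = Im(S) = -30.05 VAR.
Step 9 — Apparent power: |S| = 81.17 VA.
Step 10 — Power factor: PF = P/|S| = 0.9289 (leading).

(a) P = 75.4 W  (b) Q = -30.05 VAR  (c) S = 81.17 VA  (d) PF = 0.9289 (leading)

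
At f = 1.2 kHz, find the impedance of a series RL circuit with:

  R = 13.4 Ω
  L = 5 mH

Step 1 — Angular frequency: ω = 2π·f = 2π·1200 = 7540 rad/s.
Step 2 — Component impedances:
  R: Z = R = 13.4 Ω
  L: Z = jωL = j·7540·0.005 = 0 + j37.7 Ω
Step 3 — Series combination: Z_total = R + L = 13.4 + j37.7 Ω = 40.01∠70.4° Ω.

Z = 13.4 + j37.7 Ω = 40.01∠70.4° Ω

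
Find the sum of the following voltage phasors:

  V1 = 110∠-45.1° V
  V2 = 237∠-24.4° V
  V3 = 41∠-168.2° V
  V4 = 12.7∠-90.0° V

Step 1 — Convert each phasor to rectangular form:
  V1 = 110·(cos(-45.1°) + j·sin(-45.1°)) = 77.65 - j77.92 V
  V2 = 237·(cos(-24.4°) + j·sin(-24.4°)) = 215.8 - j97.91 V
  V3 = 41·(cos(-168.2°) + j·sin(-168.2°)) = -40.13 - j8.384 V
  V4 = 12.7·(cos(-90.0°) + j·sin(-90.0°)) = 0 - j12.7 V
Step 2 — Sum components: V_total = 253.3 - j196.9 V.
Step 3 — Convert to polar: |V_total| = 320.9 V, ∠V_total = -37.9°.

V_total = 320.9∠-37.9° V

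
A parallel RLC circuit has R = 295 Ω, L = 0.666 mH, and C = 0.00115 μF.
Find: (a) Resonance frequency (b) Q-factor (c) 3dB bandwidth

Step 1 — Resonance: ω₀ = 1/√(LC) = 1/√(0.000666·1.15e-09) = 1.143e+06 rad/s.
Step 2 — f₀ = ω₀/(2π) = 1.819e+05 Hz.
Step 3 — Parallel Q: Q = R/(ω₀L) = 295/(1.143e+06·0.000666) = 0.3876.
Step 4 — Bandwidth: Δω = ω₀/Q = 2.948e+06 rad/s; BW = Δω/(2π) = 4.691e+05 Hz.

(a) f₀ = 1.819e+05 Hz  (b) Q = 0.3876  (c) BW = 4.691e+05 Hz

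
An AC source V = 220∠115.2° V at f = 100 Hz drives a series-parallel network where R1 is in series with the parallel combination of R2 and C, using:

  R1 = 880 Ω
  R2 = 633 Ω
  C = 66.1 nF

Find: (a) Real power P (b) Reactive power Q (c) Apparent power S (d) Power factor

Step 1 — Angular frequency: ω = 2π·f = 2π·100 = 628.3 rad/s.
Step 2 — Component impedances:
  R1: Z = R = 880 Ω
  R2: Z = R = 633 Ω
  C: Z = 1/(jωC) = -j/(ω·C) = 0 - j2.408e+04 Ω
Step 3 — Parallel branch: R2 || C = 1/(1/R2 + 1/C) = 632.6 - j16.63 Ω.
Step 4 — Series with R1: Z_total = R1 + (R2 || C) = 1513 - j16.63 Ω = 1513∠-0.6° Ω.
Step 5 — Source phasor: V = 220∠115.2° V = -93.67 + j199.1 V.
Step 6 — Current: I = V / Z = -0.06337 + j0.1309 A = 0.1454∠115.8° A.
Step 7 — Complex power: S = V·I* = 31.99 - j0.3518 VA.
Step 8 — Real power: P = Re(S) = 31.99 W.
Step 9 — Reactive power: Q = Im(S) = -0.3518 VAR.
Step 10 — Apparent power: |S| = 32 VA.
Step 11 — Power factor: PF = P/|S| = 0.9999 (leading).

(a) P = 31.99 W  (b) Q = -0.3518 VAR  (c) S = 32 VA  (d) PF = 0.9999 (leading)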